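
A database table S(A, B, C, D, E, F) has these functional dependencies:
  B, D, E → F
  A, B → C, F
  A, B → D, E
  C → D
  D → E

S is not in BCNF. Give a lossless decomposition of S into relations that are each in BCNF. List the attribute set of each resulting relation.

Candidate key of the original relation: {A, B}.
In {A, B, C, D, E, F}, {B, D, E} is not a superkey ({B, D, E}⁺ restricted to this set is {B, D, E, F}), so split on B, D, E → F into {B, D, E, F} and {A, B, C, D, E}.
In {B, D, E, F}, {D} is not a superkey ({D}⁺ restricted to this set is {D, E}), so split on D → E into {D, E} and {B, D, F}.
{D, E}: every determinant is a superkey — BCNF.
{B, D, F}: every determinant is a superkey — BCNF.
In {A, B, C, D, E}, {C} is not a superkey ({C}⁺ restricted to this set is {C, D, E}), so split on C → D, E into {C, D, E} and {A, B, C}.
In {C, D, E}, {D} is not a superkey ({D}⁺ restricted to this set is {D, E}), so split on D → E into {D, E} and {C, D}.
{D, E}: every determinant is a superkey — BCNF.
{C, D}: every determinant is a superkey — BCNF.
{A, B, C}: every determinant is a superkey — BCNF.

{A, B, C}; {B, D, F}; {C, D}; {D, E}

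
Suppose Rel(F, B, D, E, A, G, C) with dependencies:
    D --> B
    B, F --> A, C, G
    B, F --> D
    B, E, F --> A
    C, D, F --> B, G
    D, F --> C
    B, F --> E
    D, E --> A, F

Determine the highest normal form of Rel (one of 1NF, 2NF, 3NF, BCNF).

Candidate keys: {B, F}, {D, E}, {D, F}. Prime attributes: {B, D, E, F}.
D --> B: {D}⁺ = {B, D}, which is not all of the attributes, so the left side is not a superkey — BCNF is violated.
Since {B} ⊆ prime attributes and every other non-superkey FD also has a prime right side, the schema is in 3NF.

3NF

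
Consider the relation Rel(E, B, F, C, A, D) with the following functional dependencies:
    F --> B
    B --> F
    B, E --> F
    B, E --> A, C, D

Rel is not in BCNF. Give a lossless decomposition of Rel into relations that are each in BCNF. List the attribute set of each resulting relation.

Candidate keys of the original relation: {B, E}, {E, F}.
In {A, B, C, D, E, F}, {F} is not a superkey ({F}⁺ restricted to this set is {B, F}), so split on F --> B into {B, F} and {A, C, D, E, F}.
{B, F} is in BCNF.
{A, C, D, E, F} is in BCNF.

{A, C, D, E, F}; {B, F}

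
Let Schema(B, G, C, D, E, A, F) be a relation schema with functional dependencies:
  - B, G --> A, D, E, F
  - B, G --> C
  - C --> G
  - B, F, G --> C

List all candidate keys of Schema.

No FD produces {B}, so it must be in every candidate key.
{B, C} is a candidate key since {B, C}⁺ = {A, B, C, D, E, F, G} covers every attribute.
{B, G} is a candidate key since {B, G}⁺ = {A, B, C, D, E, F, G} covers every attribute.
Any other superkey properly contains one of these, so there are no further candidate keys.

{B, C}, {B, G}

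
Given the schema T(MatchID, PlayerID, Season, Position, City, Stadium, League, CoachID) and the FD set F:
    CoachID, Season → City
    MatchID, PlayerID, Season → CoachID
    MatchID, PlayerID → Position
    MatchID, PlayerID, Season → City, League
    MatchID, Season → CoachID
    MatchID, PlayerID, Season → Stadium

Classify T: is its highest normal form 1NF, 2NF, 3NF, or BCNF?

1NF

Candidate key: {MatchID, PlayerID, Season}. Prime attributes: {MatchID, PlayerID, Season}.
For CoachID, Season → City we have {CoachID, Season}⁺ = {City, CoachID, Season}; {CoachID, Season} is not a superkey, so BCNF fails.
CoachID, Season → City determines the non-prime attribute {City} from a non-superkey — 3NF is violated.
{MatchID, PlayerID} is a proper subset of the key {MatchID, PlayerID, Season}, and {MatchID, PlayerID}⁺ contains the non-prime attribute {Position} — a partial dependency, so 2NF is violated.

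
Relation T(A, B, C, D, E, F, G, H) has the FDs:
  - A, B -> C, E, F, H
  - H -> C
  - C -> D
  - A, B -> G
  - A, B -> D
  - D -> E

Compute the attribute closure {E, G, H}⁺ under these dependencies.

{C, D, E, G, H}

Start with {E, G, H}.
H -> C applies; add {C} → now {C, E, G, H}.
C -> D applies; add {D} → now {C, D, E, G, H}.
No further FD applies.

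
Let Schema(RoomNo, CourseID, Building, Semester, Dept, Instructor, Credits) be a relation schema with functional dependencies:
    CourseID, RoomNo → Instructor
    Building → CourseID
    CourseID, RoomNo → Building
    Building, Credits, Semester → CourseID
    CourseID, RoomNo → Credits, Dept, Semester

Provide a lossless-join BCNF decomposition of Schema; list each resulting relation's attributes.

{Building, CourseID}; {Building, Credits, Dept, Instructor, RoomNo, Semester}

Candidate keys of the original relation: {Building, RoomNo}, {CourseID, RoomNo}.
Within {Building, CourseID, Credits, Dept, Instructor, RoomNo, Semester}: {Building}⁺ ∩ {Building, CourseID, Credits, Dept, Instructor, RoomNo, Semester} = {Building, CourseID}, not the whole set, so Building → CourseID violates BCNF; decompose into {Building, CourseID} and {Building, Credits, Dept, Instructor, RoomNo, Semester}.
{Building, CourseID} is in BCNF.
{Building, Credits, Dept, Instructor, RoomNo, Semester} is in BCNF.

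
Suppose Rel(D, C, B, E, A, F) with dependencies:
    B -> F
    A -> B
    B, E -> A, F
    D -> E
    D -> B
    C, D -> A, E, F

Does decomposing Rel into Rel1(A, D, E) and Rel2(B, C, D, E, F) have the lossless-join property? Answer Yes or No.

Yes

The shared attributes are {D, E} and {D, E}⁺ = {A, B, D, E, F}.
This includes all of Rel1, so the common attributes are a superkey of Rel1 — the join is lossless.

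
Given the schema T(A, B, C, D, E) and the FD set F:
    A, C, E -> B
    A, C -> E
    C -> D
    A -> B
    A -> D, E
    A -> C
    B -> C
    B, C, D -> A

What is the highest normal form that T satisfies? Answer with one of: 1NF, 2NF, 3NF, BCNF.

Candidate keys: {A}, {B}. Prime attributes: {A, B}.
C -> D breaks BCNF: {C}⁺ = {C, D}, so {C} is not a superkey.
C -> D has non-prime {D} on the right and a non-superkey on the left, so 3NF fails.
All keys have size 1, which rules out partial dependencies — 2NF is satisfied.

2NF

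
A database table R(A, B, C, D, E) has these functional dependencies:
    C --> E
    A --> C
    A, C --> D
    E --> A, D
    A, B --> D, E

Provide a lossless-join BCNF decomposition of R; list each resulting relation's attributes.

Candidate keys of the original relation: {A, B}, {B, C}, {B, E}.
In {A, B, C, D, E}, {C} is not a superkey ({C}⁺ restricted to this set is {A, C, D, E}), so split on C --> A, D, E into {A, C, D, E} and {B, C}.
{A, C, D, E} has no BCNF violation.
{B, C} has no BCNF violation.

{A, C, D, E}; {B, C}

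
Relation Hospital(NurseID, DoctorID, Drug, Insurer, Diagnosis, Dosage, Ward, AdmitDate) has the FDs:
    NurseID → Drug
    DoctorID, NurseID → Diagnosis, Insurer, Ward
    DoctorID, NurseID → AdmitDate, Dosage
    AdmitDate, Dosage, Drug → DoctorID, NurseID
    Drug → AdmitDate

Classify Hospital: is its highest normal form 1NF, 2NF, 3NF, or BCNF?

Candidate keys: {DoctorID, NurseID}, {Dosage, Drug}, {Dosage, NurseID}. Prime attributes: {DoctorID, Dosage, Drug, NurseID}.
NurseID → Drug breaks BCNF: {NurseID}⁺ = {AdmitDate, Drug, NurseID}, so {NurseID} is not a superkey.
Because {AdmitDate} is non-prime and the left side of Drug → AdmitDate is not a superkey, the relation is not in 3NF.
Since {NurseID} ⊂ {DoctorID, NurseID} and {NurseID}⁺ ⊇ {AdmitDate} with {AdmitDate} non-prime, there is a partial dependency; 2NF fails.

1NF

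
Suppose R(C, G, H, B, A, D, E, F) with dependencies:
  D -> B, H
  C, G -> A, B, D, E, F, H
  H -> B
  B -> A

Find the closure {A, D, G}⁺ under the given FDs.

{A, B, D, G, H}

Start with {A, D, G}.
D -> B, H applies; add {B, H} → now {A, B, D, G, H}.
No further FD applies.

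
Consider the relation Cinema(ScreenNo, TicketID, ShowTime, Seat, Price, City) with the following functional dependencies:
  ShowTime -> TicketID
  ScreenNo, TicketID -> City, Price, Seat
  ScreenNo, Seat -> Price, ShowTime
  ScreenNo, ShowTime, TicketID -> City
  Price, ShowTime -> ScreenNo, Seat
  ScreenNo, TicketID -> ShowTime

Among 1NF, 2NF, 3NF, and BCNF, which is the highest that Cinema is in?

Candidate keys: {Price, ShowTime}, {ScreenNo, Seat}, {ScreenNo, ShowTime}, {ScreenNo, TicketID}. Prime attributes: {Price, ScreenNo, Seat, ShowTime, TicketID}.
ShowTime -> TicketID: {ShowTime}⁺ = {ShowTime, TicketID}, which is not all of the attributes, so the left side is not a superkey — BCNF is violated.
But every attribute on its right side ({TicketID}) is prime, and the same holds for every other non-superkey FD, so 3NF still holds.

3NF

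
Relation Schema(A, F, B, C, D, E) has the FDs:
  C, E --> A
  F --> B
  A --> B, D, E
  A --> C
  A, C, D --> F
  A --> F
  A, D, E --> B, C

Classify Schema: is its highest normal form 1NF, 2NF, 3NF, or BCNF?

Candidate keys: {A}, {C, E}. Prime attributes: {A, C, E}.
For F --> B we have {F}⁺ = {B, F}; {F} is not a superkey, so BCNF fails.
F --> B determines the non-prime attribute {B} from a non-superkey — 3NF is violated.
Checking every proper subset of each key, none determines a non-prime attribute — 2NF is satisfied.

2NF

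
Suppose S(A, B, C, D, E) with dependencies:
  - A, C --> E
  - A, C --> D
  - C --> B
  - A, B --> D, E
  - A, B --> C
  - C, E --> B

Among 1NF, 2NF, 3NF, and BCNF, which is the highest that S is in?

Candidate keys: {A, B}, {A, C}. Prime attributes: {A, B, C}.
For C --> B we have {C}⁺ = {B, C}; {C} is not a superkey, so BCNF fails.
Since {B} ⊆ prime attributes and every other non-superkey FD also has a prime right side, the schema is in 3NF.

3NF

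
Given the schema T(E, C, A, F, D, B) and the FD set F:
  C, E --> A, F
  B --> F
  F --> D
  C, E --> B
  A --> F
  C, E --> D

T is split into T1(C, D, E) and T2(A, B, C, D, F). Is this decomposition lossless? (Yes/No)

No

Common attributes: {C, D}; their closure is {C, D}.
The closure covers neither T1 nor T2 entirely; the join is not lossless.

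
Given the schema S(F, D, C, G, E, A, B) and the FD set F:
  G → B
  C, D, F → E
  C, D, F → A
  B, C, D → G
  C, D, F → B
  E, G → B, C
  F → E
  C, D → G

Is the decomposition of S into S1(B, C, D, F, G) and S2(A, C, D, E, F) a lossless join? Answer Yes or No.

S1 ∩ S2 = {C, D, F}; its closure under F is {A, B, C, D, E, F, G}.
This includes all of S1, so the common attributes are a superkey of S1 — the join is lossless.

Yes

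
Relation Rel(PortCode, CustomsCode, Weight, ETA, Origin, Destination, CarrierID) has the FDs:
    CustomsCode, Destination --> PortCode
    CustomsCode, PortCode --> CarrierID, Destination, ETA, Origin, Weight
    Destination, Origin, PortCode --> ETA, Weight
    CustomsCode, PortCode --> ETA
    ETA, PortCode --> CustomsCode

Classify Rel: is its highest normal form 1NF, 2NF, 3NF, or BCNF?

BCNF

Candidate keys: {CustomsCode, Destination}, {CustomsCode, PortCode}, {Destination, Origin, PortCode}, {ETA, PortCode}. Prime attributes: {CustomsCode, Destination, ETA, Origin, PortCode}.
Every FD has a superkey on the left, so the relation is in BCNF.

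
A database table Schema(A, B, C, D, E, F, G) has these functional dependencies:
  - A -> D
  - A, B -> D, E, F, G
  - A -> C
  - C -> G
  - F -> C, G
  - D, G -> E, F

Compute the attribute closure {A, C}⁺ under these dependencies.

Start with {A, C}.
A -> D applies; add {D} → now {A, C, D}.
C -> G applies; add {G} → now {A, C, D, G}.
D, G -> E, F applies; add {E, F} → now {A, C, D, E, F, G}.
No further FD applies.

{A, C, D, E, F, G}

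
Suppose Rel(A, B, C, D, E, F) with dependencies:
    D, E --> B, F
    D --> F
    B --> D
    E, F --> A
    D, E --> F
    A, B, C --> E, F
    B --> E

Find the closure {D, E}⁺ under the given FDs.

Start with {D, E}.
D, E --> B, F applies; add {B, F} → now {B, D, E, F}.
E, F --> A applies; add {A} → now {A, B, D, E, F}.
No further FD applies.

{A, B, D, E, F}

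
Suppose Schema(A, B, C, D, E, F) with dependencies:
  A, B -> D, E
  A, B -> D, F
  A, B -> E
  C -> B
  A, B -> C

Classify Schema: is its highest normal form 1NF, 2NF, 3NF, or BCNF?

Candidate keys: {A, B}, {A, C}. Prime attributes: {A, B, C}.
C -> B: {C}⁺ = {B, C}, which is not all of the attributes, so the left side is not a superkey — BCNF is violated.
Its right-hand attributes {B} are all prime, as are those of every other non-superkey FD — the relation is in 3NF.

3NF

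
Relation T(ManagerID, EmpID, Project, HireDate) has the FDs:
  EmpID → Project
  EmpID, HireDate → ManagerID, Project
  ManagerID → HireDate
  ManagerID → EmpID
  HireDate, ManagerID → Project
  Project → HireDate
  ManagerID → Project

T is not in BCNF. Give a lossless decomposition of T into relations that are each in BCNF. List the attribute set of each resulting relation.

Candidate keys of the original relation: {EmpID}, {ManagerID}.
Within {EmpID, HireDate, ManagerID, Project}: {Project}⁺ ∩ {EmpID, HireDate, ManagerID, Project} = {HireDate, Project}, not the whole set, so Project → HireDate violates BCNF; decompose into {HireDate, Project} and {EmpID, ManagerID, Project}.
{HireDate, Project}: every determinant is a superkey — BCNF.
{EmpID, ManagerID, Project}: every determinant is a superkey — BCNF.

{EmpID, ManagerID, Project}; {HireDate, Project}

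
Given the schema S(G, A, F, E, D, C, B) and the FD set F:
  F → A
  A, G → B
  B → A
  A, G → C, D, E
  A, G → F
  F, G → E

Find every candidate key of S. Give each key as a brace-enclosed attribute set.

{G} never appears on the right of any FD, so every key must include it.
{A, G}⁺ = {A, B, C, D, E, F, G} — all of the relation — so {A, G} is a candidate key.
{B, G}⁺ = {A, B, C, D, E, F, G} — all of the relation — so {B, G} is a candidate key.
{F, G}⁺ = {A, B, C, D, E, F, G} — all of the relation — so {F, G} is a candidate key.
These are minimal and exhaustive — every other superkey contains one of them.

{A, G}, {B, G}, {F, G}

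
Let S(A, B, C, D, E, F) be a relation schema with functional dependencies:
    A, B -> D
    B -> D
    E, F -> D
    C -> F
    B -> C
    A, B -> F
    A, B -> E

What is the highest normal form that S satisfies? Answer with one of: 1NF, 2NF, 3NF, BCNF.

1NF

Candidate key: {A, B}. Prime attributes: {A, B}.
For B -> D we have {B}⁺ = {B, C, D, F}; {B} is not a superkey, so BCNF fails.
B -> D has non-prime {D} on the right and a non-superkey on the left, so 3NF fails.
{B} is a proper subset of the key {A, B}, and {B}⁺ contains the non-prime attributes {C, D, F} — a partial dependency, so 2NF is violated.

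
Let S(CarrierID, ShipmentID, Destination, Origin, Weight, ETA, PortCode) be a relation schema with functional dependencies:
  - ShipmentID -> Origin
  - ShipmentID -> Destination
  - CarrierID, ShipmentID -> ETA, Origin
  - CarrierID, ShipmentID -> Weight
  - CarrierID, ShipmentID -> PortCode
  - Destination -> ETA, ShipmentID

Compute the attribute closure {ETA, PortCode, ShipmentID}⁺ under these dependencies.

Start with {ETA, PortCode, ShipmentID}.
ShipmentID -> Origin applies; add {Origin} → now {ETA, Origin, PortCode, ShipmentID}.
ShipmentID -> Destination applies; add {Destination} → now {Destination, ETA, Origin, PortCode, ShipmentID}.
No further FD applies.

{Destination, ETA, Origin, PortCode, ShipmentID}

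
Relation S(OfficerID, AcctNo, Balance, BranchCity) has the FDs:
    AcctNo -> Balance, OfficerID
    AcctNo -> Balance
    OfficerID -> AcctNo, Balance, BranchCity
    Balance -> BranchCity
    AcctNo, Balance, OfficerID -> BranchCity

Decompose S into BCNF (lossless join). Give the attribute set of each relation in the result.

Candidate keys of the original relation: {AcctNo}, {OfficerID}.
In {AcctNo, Balance, BranchCity, OfficerID}, {Balance} is not a superkey ({Balance}⁺ restricted to this set is {Balance, BranchCity}), so split on Balance -> BranchCity into {Balance, BranchCity} and {AcctNo, Balance, OfficerID}.
{Balance, BranchCity} has no BCNF violation.
{AcctNo, Balance, OfficerID} has no BCNF violation.

{AcctNo, Balance, OfficerID}; {Balance, BranchCity}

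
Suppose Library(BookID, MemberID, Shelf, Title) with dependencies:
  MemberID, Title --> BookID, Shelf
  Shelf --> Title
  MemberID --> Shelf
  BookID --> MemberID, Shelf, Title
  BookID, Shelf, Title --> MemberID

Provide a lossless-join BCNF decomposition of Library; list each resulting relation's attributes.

Candidate keys of the original relation: {BookID}, {MemberID}.
Within {BookID, MemberID, Shelf, Title}: {Shelf}⁺ ∩ {BookID, MemberID, Shelf, Title} = {Shelf, Title}, not the whole set, so Shelf --> Title violates BCNF; decompose into {Shelf, Title} and {BookID, MemberID, Shelf}.
{Shelf, Title} is in BCNF.
{BookID, MemberID, Shelf} is in BCNF.

{BookID, MemberID, Shelf}; {Shelf, Title}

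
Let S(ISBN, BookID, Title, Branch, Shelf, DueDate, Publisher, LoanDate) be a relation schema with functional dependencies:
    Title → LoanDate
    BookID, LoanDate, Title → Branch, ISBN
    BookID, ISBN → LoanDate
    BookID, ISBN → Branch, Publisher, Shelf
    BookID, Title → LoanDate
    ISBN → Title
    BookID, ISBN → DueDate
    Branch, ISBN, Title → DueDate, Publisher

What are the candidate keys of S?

{BookID} never appears on the right of any FD, so every key must include it.
{BookID, ISBN}⁺ = {BookID, Branch, DueDate, ISBN, LoanDate, Publisher, Shelf, Title} — all of the relation — so {BookID, ISBN} is a candidate key.
{BookID, Title}⁺ = {BookID, Branch, DueDate, ISBN, LoanDate, Publisher, Shelf, Title} — all of the relation — so {BookID, Title} is a candidate key.
No proper subset of any of these is a key, and no other minimal superkey exists.

{BookID, ISBN}, {BookID, Title}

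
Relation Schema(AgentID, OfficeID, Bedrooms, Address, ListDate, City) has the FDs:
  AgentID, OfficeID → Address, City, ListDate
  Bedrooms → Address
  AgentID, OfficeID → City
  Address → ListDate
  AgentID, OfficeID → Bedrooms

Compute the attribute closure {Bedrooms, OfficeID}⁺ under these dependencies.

Start with {Bedrooms, OfficeID}.
Bedrooms → Address applies; add {Address} → now {Address, Bedrooms, OfficeID}.
Address → ListDate applies; add {ListDate} → now {Address, Bedrooms, ListDate, OfficeID}.
No further FD applies.

{Address, Bedrooms, ListDate, OfficeID}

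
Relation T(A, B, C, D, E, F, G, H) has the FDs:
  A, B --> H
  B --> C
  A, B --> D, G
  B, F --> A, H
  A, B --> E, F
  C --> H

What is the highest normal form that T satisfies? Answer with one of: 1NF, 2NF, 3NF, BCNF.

Candidate keys: {A, B}, {B, F}. Prime attributes: {A, B, F}.
B --> C: {B}⁺ = {B, C, H}, which is not all of the attributes, so the left side is not a superkey — BCNF is violated.
Because {C} is non-prime and the left side of B --> C is not a superkey, the relation is not in 3NF.
{B} is a proper subset of the key {A, B}, and {B}⁺ contains the non-prime attributes {C, H} — a partial dependency, so 2NF is violated.

1NF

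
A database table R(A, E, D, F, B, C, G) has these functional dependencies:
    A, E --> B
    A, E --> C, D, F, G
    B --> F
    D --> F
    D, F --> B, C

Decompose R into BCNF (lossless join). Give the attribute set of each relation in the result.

{A, D, E, G}; {B, C, D}; {B, F}

Candidate key of the original relation: {A, E}.
Within {A, B, C, D, E, F, G}: {B}⁺ ∩ {A, B, C, D, E, F, G} = {B, F}, not the whole set, so B --> F violates BCNF; decompose into {B, F} and {A, B, C, D, E, G}.
{B, F}: every determinant is a superkey — BCNF.
Within {A, B, C, D, E, G}: {D}⁺ ∩ {A, B, C, D, E, G} = {B, C, D}, not the whole set, so D --> B, C violates BCNF; decompose into {B, C, D} and {A, D, E, G}.
{B, C, D}: every determinant is a superkey — BCNF.
{A, D, E, G}: every determinant is a superkey — BCNF.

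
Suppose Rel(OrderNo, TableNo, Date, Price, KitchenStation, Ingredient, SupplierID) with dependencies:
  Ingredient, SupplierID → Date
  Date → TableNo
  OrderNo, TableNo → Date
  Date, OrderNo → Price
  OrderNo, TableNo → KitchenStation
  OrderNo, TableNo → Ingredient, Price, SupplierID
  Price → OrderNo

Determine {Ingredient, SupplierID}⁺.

{Date, Ingredient, SupplierID, TableNo}

Start with {Ingredient, SupplierID}.
Ingredient, SupplierID → Date applies; add {Date} → now {Date, Ingredient, SupplierID}.
Date → TableNo applies; add {TableNo} → now {Date, Ingredient, SupplierID, TableNo}.
No further FD applies.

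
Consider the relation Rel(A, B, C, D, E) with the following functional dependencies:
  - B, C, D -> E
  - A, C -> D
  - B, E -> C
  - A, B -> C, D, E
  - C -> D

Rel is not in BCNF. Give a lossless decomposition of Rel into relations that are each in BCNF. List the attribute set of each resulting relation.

Candidate key of the original relation: {A, B}.
{A, B, C, D, E}: {B, C, D} determines {B, C, D, E} here but is not a superkey — split on B, C, D -> E, giving {B, C, D, E} and {A, B, C, D}.
{B, C, D, E}: {C} determines {C, D} here but is not a superkey — split on C -> D, giving {C, D} and {B, C, E}.
{C, D}: every determinant is a superkey — BCNF.
{B, C, E}: every determinant is a superkey — BCNF.
{A, B, C, D}: {A, C} determines {A, C, D} here but is not a superkey — split on A, C -> D, giving {A, C, D} and {A, B, C}.
{A, C, D}: {C} determines {C, D} here but is not a superkey — split on C -> D, giving {C, D} and {A, C}.
{C, D}: every determinant is a superkey — BCNF.
{A, C}: every determinant is a superkey — BCNF.
{A, B, C}: every determinant is a superkey — BCNF.

{A, B, C}; {B, C, E}; {C, D}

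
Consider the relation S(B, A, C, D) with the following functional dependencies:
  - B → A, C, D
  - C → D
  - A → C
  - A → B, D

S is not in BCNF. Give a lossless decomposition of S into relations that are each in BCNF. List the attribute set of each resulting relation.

{A, B, C}; {C, D}

Candidate keys of the original relation: {A}, {B}.
In {A, B, C, D}, {C} is not a superkey ({C}⁺ restricted to this set is {C, D}), so split on C → D into {C, D} and {A, B, C}.
{C, D} is in BCNF.
{A, B, C} is in BCNF.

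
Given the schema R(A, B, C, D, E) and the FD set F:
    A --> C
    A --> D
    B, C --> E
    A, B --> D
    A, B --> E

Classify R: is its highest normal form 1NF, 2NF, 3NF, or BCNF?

1NF

Candidate key: {A, B}. Prime attributes: {A, B}.
A --> C breaks BCNF: {A}⁺ = {A, C, D}, so {A} is not a superkey.
A --> C has non-prime {C} on the right and a non-superkey on the left, so 3NF fails.
Since {A} ⊂ {A, B} and {A}⁺ ⊇ {C, D} with {C, D} non-prime, there is a partial dependency; 2NF fails.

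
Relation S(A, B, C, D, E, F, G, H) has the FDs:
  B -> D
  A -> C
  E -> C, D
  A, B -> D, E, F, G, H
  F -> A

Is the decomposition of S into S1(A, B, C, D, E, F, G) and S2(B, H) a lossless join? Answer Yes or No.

S1 ∩ S2 = {B}; its closure under F is {B, D}.
S1 ⊄ {B, D} and S2 ⊄ {B, D}, so the split is lossy.

No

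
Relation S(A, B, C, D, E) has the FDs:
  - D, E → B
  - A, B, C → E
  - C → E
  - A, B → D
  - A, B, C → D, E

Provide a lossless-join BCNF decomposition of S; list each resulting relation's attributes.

{A, C, D}; {B, D, E}; {C, E}

Candidate keys of the original relation: {A, B, C}, {A, C, D}.
In {A, B, C, D, E}, {D, E} is not a superkey ({D, E}⁺ restricted to this set is {B, D, E}), so split on D, E → B into {B, D, E} and {A, C, D, E}.
{B, D, E} is in BCNF.
In {A, C, D, E}, {C} is not a superkey ({C}⁺ restricted to this set is {C, E}), so split on C → E into {C, E} and {A, C, D}.
{C, E} is in BCNF.
{A, C, D} is in BCNF.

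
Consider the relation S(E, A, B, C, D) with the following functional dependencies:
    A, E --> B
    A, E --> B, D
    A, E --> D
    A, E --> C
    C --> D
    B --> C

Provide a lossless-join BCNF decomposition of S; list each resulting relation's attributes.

{A, B, E}; {B, C}; {C, D}

Candidate key of the original relation: {A, E}.
In {A, B, C, D, E}, {C} is not a superkey ({C}⁺ restricted to this set is {C, D}), so split on C --> D into {C, D} and {A, B, C, E}.
{C, D} is in BCNF.
In {A, B, C, E}, {B} is not a superkey ({B}⁺ restricted to this set is {B, C}), so split on B --> C into {B, C} and {A, B, E}.
{B, C} is in BCNF.
{A, B, E} is in BCNF.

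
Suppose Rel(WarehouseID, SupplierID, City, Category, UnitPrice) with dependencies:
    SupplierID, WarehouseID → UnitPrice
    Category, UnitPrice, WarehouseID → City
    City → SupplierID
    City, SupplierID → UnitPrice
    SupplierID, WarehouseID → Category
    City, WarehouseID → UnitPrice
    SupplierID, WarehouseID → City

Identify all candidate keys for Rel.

Attributes never on any right-hand side: {WarehouseID} — every candidate key must contain it.
{City, WarehouseID} is a candidate key since {City, WarehouseID}⁺ = {Category, City, SupplierID, UnitPrice, WarehouseID} covers every attribute.
{SupplierID, WarehouseID} is a candidate key since {SupplierID, WarehouseID}⁺ = {Category, City, SupplierID, UnitPrice, WarehouseID} covers every attribute.
{Category, UnitPrice, WarehouseID} is a candidate key since {Category, UnitPrice, WarehouseID}⁺ = {Category, City, SupplierID, UnitPrice, WarehouseID} covers every attribute.
Any other superkey properly contains one of these, so there are no further candidate keys.

{Category, UnitPrice, WarehouseID}, {City, WarehouseID}, {SupplierID, WarehouseID}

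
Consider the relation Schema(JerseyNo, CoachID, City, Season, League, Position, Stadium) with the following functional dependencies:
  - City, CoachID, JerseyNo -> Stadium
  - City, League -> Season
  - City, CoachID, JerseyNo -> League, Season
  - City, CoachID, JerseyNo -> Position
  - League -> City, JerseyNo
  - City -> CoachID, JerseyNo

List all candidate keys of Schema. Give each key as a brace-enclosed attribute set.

{City}, {League}

{City}⁺ = {City, CoachID, JerseyNo, League, Position, Season, Stadium} — all of the relation — so {City} is a candidate key.
{League}⁺ = {City, CoachID, JerseyNo, League, Position, Season, Stadium} — all of the relation — so {League} is a candidate key.
No proper subset of any of these is a key, and no other minimal superkey exists.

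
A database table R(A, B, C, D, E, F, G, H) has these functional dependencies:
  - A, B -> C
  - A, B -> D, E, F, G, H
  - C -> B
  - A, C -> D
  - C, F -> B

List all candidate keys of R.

{A, B}, {A, C}

Attributes never on any right-hand side: {A} — every candidate key must contain it.
{A, B}⁺ = {A, B, C, D, E, F, G, H} — all of the relation — so {A, B} is a candidate key.
{A, C}⁺ = {A, B, C, D, E, F, G, H} — all of the relation — so {A, C} is a candidate key.
Any other superkey properly contains one of these, so there are no further candidate keys.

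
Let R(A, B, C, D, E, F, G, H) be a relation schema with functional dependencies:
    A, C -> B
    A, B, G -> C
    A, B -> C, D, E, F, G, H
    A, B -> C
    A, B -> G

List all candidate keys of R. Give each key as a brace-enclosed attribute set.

{A} never appears on the right of any FD, so every key must include it.
Closure of {A, B} is {A, B, C, D, E, F, G, H}, the whole schema; {A, B} is a candidate key.
Closure of {A, C} is {A, B, C, D, E, F, G, H}, the whole schema; {A, C} is a candidate key.
Any other superkey properly contains one of these, so there are no further candidate keys.

{A, B}, {A, C}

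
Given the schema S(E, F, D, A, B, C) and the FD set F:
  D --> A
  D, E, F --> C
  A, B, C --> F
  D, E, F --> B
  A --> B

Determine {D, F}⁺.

Start with {D, F}.
D --> A applies; add {A} → now {A, D, F}.
A --> B applies; add {B} → now {A, B, D, F}.
No further FD applies.

{A, B, D, F}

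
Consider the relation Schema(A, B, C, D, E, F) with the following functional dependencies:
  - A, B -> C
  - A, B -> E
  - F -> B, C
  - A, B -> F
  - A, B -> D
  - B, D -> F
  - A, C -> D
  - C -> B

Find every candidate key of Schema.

{A, B}, {A, C}, {A, F}

Attributes never on any right-hand side: {A} — every candidate key must contain it.
{A, B}⁺ = {A, B, C, D, E, F}, which is every attribute, so {A, B} is a candidate key.
{A, C}⁺ = {A, B, C, D, E, F}, which is every attribute, so {A, C} is a candidate key.
{A, F}⁺ = {A, B, C, D, E, F}, which is every attribute, so {A, F} is a candidate key.
These are minimal and exhaustive — every other superkey contains one of them.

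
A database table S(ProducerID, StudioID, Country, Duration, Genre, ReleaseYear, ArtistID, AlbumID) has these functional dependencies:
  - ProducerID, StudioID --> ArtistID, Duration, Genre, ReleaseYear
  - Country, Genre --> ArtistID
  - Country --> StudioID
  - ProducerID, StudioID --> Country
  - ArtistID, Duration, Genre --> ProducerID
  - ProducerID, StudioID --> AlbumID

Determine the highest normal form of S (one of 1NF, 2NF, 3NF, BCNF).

Candidate keys: {ArtistID, Duration, Genre, StudioID}, {Country, Duration, Genre}, {Country, ProducerID}, {ProducerID, StudioID}. Prime attributes: {ArtistID, Country, Duration, Genre, ProducerID, StudioID}.
Country, Genre --> ArtistID breaks BCNF: {Country, Genre}⁺ = {ArtistID, Country, Genre, StudioID}, so {Country, Genre} is not a superkey.
But every attribute on its right side ({ArtistID}) is prime, and the same holds for every other non-superkey FD, so 3NF still holds.

3NF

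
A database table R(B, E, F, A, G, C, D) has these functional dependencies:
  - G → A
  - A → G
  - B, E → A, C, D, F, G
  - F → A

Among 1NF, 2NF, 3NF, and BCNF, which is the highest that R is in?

Candidate key: {B, E}. Prime attributes: {B, E}.
G → A breaks BCNF: {G}⁺ = {A, G}, so {G} is not a superkey.
Because {A} is non-prime and the left side of G → A is not a superkey, the relation is not in 3NF.
No proper subset of a key has a non-prime attribute in its closure, so there is no partial dependency; 2NF holds.

2NF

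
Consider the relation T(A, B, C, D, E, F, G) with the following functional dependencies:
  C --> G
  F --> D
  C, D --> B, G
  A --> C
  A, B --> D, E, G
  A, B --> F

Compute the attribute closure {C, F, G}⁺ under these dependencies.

{B, C, D, F, G}

Start with {C, F, G}.
F --> D applies; add {D} → now {C, D, F, G}.
C, D --> B, G applies; add {B} → now {B, C, D, F, G}.
No further FD applies.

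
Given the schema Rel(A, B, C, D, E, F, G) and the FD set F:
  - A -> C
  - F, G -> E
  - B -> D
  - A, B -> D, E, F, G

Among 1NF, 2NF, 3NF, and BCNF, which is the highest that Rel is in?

Candidate key: {A, B}. Prime attributes: {A, B}.
A -> C breaks BCNF: {A}⁺ = {A, C}, so {A} is not a superkey.
Because {C} is non-prime and the left side of A -> C is not a superkey, the relation is not in 3NF.
Since {A} ⊂ {A, B} and {A}⁺ ⊇ {C} with {C} non-prime, there is a partial dependency; 2NF fails.

1NF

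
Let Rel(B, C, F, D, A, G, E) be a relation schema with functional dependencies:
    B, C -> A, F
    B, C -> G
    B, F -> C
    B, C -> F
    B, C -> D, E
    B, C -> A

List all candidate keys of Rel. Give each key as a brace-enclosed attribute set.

Attributes never on any right-hand side: {B} — every candidate key must contain it.
{B, C}⁺ = {A, B, C, D, E, F, G} — all of the relation — so {B, C} is a candidate key.
{B, F}⁺ = {A, B, C, D, E, F, G} — all of the relation — so {B, F} is a candidate key.
These are minimal and exhaustive — every other superkey contains one of them.

{B, C}, {B, F}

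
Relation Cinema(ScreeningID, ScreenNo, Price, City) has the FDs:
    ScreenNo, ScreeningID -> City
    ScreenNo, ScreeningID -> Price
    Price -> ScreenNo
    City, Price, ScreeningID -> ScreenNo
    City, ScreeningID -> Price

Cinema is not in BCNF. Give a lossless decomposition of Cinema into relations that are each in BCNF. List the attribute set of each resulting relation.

Candidate keys of the original relation: {City, ScreeningID}, {Price, ScreeningID}, {ScreenNo, ScreeningID}.
{City, Price, ScreenNo, ScreeningID}: {Price} determines {Price, ScreenNo} here but is not a superkey — split on Price -> ScreenNo, giving {Price, ScreenNo} and {City, Price, ScreeningID}.
{Price, ScreenNo}: every determinant is a superkey — BCNF.
{City, Price, ScreeningID}: every determinant is a superkey — BCNF.

{City, Price, ScreeningID}; {Price, ScreenNo}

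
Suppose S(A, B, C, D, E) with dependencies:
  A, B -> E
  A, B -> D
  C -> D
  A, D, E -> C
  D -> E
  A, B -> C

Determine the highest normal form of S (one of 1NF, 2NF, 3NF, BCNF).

2NF

Candidate key: {A, B}. Prime attributes: {A, B}.
C -> D breaks BCNF: {C}⁺ = {C, D, E}, so {C} is not a superkey.
Because {D} is non-prime and the left side of C -> D is not a superkey, the relation is not in 3NF.
No non-prime attribute depends on a proper subset of any candidate key, so 2NF holds.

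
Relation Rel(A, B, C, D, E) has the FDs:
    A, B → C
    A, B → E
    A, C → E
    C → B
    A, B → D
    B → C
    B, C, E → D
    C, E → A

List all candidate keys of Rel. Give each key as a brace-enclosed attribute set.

{A, B}⁺ = {A, B, C, D, E} — all of the relation — so {A, B} is a candidate key.
{A, C}⁺ = {A, B, C, D, E} — all of the relation — so {A, C} is a candidate key.
{B, E}⁺ = {A, B, C, D, E} — all of the relation — so {B, E} is a candidate key.
{C, E}⁺ = {A, B, C, D, E} — all of the relation — so {C, E} is a candidate key.
These are minimal and exhaustive — every other superkey contains one of them.

{A, B}, {A, C}, {B, E}, {C, E}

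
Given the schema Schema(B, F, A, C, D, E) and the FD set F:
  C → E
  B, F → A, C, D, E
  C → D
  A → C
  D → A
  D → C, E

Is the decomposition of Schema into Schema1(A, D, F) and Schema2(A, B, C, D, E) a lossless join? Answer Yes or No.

The shared attributes are {A, D} and {A, D}⁺ = {A, C, D, E}.
The closure covers neither Schema1 nor Schema2 entirely; the join is not lossless.

No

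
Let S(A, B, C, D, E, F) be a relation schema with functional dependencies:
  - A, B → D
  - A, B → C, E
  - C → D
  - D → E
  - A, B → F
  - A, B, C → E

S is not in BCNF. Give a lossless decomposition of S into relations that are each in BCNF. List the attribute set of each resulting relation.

{A, B, C, F}; {C, D}; {D, E}

Candidate key of the original relation: {A, B}.
{A, B, C, D, E, F}: {C} determines {C, D, E} here but is not a superkey — split on C → D, E, giving {C, D, E} and {A, B, C, F}.
{C, D, E}: {D} determines {D, E} here but is not a superkey — split on D → E, giving {D, E} and {C, D}.
{D, E} has no BCNF violation.
{C, D} has no BCNF violation.
{A, B, C, F} has no BCNF violation.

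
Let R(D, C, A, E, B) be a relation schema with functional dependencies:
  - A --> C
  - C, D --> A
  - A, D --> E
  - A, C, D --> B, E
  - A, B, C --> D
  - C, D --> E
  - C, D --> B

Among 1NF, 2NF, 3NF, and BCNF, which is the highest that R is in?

3NF

Candidate keys: {A, B}, {A, D}, {C, D}. Prime attributes: {A, B, C, D}.
For A --> C we have {A}⁺ = {A, C}; {A} is not a superkey, so BCNF fails.
Since {C} ⊆ prime attributes and every other non-superkey FD also has a prime right side, the schema is in 3NF.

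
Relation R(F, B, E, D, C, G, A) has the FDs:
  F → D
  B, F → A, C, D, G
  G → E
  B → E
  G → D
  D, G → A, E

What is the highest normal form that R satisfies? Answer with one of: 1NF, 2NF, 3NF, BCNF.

1NF

Candidate key: {B, F}. Prime attributes: {B, F}.
F → D breaks BCNF: {F}⁺ = {D, F}, so {F} is not a superkey.
F → D determines the non-prime attribute {D} from a non-superkey — 3NF is violated.
The proper key subset {B} of {B, F} determines non-prime {E}, so the relation is not even in 2NF.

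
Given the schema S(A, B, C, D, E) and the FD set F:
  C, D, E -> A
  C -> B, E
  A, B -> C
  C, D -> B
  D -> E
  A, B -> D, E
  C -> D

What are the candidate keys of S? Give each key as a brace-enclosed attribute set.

{C}⁺ = {A, B, C, D, E}, which is every attribute, so {C} is a candidate key.
{A, B}⁺ = {A, B, C, D, E}, which is every attribute, so {A, B} is a candidate key.
These are minimal and exhaustive — every other superkey contains one of them.

{A, B}, {C}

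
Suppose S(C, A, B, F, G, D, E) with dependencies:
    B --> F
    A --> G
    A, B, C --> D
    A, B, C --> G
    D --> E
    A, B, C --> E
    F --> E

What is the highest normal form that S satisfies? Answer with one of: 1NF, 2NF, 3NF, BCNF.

1NF

Candidate key: {A, B, C}. Prime attributes: {A, B, C}.
B --> F: {B}⁺ = {B, E, F}, which is not all of the attributes, so the left side is not a superkey — BCNF is violated.
B --> F has non-prime {F} on the right and a non-superkey on the left, so 3NF fails.
{A} is a proper subset of the key {A, B, C}, and {A}⁺ contains the non-prime attribute {G} — a partial dependency, so 2NF is violated.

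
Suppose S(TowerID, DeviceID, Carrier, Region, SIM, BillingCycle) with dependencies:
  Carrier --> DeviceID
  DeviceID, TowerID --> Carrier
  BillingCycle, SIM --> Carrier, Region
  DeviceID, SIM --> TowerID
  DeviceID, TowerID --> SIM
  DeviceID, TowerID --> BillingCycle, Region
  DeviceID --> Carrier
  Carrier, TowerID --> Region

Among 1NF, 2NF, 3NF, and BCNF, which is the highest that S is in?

Candidate keys: {BillingCycle, SIM}, {Carrier, SIM}, {Carrier, TowerID}, {DeviceID, SIM}, {DeviceID, TowerID}. Prime attributes: {BillingCycle, Carrier, DeviceID, SIM, TowerID}.
Carrier --> DeviceID breaks BCNF: {Carrier}⁺ = {Carrier, DeviceID}, so {Carrier} is not a superkey.
But every attribute on its right side ({DeviceID}) is prime, and the same holds for every other non-superkey FD, so 3NF still holds.

3NF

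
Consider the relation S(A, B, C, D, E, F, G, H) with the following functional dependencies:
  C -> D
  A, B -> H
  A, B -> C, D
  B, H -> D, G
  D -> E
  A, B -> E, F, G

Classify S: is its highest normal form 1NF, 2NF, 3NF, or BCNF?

2NF

Candidate key: {A, B}. Prime attributes: {A, B}.
C -> D breaks BCNF: {C}⁺ = {C, D, E}, so {C} is not a superkey.
Because {D} is non-prime and the left side of C -> D is not a superkey, the relation is not in 3NF.
No proper subset of a key has a non-prime attribute in its closure, so there is no partial dependency; 2NF holds.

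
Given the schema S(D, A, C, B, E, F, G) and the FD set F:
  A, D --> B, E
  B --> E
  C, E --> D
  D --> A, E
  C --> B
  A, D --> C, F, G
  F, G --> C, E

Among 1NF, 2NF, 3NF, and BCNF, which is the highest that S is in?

Candidate keys: {C}, {D}, {F, G}. Prime attributes: {C, D, F, G}.
For B --> E we have {B}⁺ = {B, E}; {B} is not a superkey, so BCNF fails.
B --> E determines the non-prime attribute {E} from a non-superkey — 3NF is violated.
Checking every proper subset of each key, none determines a non-prime attribute — 2NF is satisfied.

2NF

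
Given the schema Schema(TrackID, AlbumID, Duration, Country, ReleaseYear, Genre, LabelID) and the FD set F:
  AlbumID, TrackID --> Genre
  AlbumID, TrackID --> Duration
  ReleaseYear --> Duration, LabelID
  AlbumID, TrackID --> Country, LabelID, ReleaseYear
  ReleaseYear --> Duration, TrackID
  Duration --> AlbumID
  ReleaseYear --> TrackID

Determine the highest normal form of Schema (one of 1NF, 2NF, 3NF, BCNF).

Candidate keys: {AlbumID, TrackID}, {Duration, TrackID}, {ReleaseYear}. Prime attributes: {AlbumID, Duration, ReleaseYear, TrackID}.
Duration --> AlbumID: {Duration}⁺ = {AlbumID, Duration}, which is not all of the attributes, so the left side is not a superkey — BCNF is violated.
Its right-hand attributes {AlbumID} are all prime, as are those of every other non-superkey FD — the relation is in 3NF.

3NF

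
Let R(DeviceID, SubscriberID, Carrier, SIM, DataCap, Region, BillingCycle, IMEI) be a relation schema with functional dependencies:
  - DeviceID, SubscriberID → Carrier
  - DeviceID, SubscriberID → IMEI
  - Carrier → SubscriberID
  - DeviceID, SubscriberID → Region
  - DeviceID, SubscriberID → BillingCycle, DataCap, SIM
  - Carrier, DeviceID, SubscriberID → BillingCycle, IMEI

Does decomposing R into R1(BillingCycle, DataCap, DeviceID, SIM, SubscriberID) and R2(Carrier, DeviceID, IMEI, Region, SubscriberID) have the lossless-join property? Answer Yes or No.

Yes

The shared attributes are {DeviceID, SubscriberID} and {DeviceID, SubscriberID}⁺ = {BillingCycle, Carrier, DataCap, DeviceID, IMEI, Region, SIM, SubscriberID}.
R1 is contained in that closure, so R1 ∩ R2 → R1 holds and the join is lossless.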